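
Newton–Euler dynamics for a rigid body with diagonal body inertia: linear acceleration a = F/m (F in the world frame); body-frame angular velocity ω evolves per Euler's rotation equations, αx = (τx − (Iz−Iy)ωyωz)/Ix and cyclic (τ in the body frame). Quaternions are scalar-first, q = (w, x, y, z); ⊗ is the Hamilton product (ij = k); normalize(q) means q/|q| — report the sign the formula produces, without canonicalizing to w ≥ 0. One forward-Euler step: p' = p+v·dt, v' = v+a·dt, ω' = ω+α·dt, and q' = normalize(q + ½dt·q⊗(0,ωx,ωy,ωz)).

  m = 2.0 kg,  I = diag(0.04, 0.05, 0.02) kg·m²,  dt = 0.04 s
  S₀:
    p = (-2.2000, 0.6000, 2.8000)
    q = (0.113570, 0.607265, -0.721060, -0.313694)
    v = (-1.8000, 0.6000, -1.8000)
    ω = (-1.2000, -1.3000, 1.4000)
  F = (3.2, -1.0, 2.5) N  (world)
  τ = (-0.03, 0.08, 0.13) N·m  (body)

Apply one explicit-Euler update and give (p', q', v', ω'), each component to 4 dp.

p' = (-2.2720, 0.6240, 2.7280)
q' = (0.1181, 0.5756, -0.7327, -0.3433)
v' = (-1.7360, 0.5800, -1.7500)
ω' = (-1.2846, -1.2091, 1.6288)

a = F/m = (1.6000, -0.5000, 1.2500)
new position p' = (-2.2720, 0.6240, 2.7280)
v + (F/m)dt = (-1.7360, 0.5800, -1.7500)
precession coupling ω×(Iω) = (0.0546, -0.0336, 0.0156)
α = I⁻¹(τ − ω×Iω) = (-2.1150, 2.2720, 5.7200)
ω' = ω + α·dt = (-1.2846, -1.2091, 1.6288)
q⊗(0,ω) = (0.2305116, -1.5535702, -0.6213792, -1.4957185)
q' = normalize(q + ½dt·q⊗(0,ω)) = (0.1181, 0.5756, -0.7327, -0.3433)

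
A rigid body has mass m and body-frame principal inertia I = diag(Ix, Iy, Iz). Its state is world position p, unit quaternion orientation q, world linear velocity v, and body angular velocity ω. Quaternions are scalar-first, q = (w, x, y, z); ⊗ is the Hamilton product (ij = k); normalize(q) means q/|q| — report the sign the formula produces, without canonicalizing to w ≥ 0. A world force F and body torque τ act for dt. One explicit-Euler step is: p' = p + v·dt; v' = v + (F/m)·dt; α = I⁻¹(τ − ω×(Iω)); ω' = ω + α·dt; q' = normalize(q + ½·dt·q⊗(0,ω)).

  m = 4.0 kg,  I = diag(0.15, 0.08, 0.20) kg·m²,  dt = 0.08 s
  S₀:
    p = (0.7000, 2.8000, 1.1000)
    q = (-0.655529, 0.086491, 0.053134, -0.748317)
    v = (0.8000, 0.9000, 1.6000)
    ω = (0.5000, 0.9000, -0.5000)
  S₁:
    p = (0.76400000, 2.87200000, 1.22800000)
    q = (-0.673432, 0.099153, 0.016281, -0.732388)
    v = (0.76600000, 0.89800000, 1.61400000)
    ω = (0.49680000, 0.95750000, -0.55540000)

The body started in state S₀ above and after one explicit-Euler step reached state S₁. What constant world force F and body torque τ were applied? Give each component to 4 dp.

ω₁ − ω₀ = (-0.00320000, 0.05750000, -0.05540000)
applied torque τ = (-0.0600, 0.0700, -0.1700)
velocity change Δv = (-0.03400000, -0.00200000, 0.01400000)
F = m·Δv/dt = (-1.7000, -0.1000, 0.7000)

F = (-1.7000, -0.1000, 0.7000)
τ = (-0.0600, 0.0700, -0.1700)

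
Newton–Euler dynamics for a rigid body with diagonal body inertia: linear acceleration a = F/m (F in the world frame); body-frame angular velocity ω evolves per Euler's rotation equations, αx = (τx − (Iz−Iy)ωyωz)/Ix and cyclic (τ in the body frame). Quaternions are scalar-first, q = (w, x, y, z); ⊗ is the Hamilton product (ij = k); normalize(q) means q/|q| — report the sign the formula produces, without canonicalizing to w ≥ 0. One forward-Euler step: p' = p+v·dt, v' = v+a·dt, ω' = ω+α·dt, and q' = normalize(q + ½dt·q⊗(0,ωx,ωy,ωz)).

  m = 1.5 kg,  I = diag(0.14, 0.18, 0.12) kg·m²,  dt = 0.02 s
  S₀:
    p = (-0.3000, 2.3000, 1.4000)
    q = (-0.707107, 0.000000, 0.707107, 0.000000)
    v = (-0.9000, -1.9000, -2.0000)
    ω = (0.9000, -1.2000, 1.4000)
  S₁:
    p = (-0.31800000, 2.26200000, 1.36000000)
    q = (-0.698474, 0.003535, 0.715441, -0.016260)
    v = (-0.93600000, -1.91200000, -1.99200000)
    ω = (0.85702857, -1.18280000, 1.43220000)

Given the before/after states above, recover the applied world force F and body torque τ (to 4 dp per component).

velocity change Δv = (-0.03600000, -0.01200000, 0.00800000)
applied force F = (-2.7000, -0.9000, 0.6000)
rate change Δω = (-0.04297143, 0.01720000, 0.03220000)
I·α + gyro = (-0.2000, 0.1800, 0.1500)

F = (-2.7000, -0.9000, 0.6000)
τ = (-0.2000, 0.1800, 0.1500)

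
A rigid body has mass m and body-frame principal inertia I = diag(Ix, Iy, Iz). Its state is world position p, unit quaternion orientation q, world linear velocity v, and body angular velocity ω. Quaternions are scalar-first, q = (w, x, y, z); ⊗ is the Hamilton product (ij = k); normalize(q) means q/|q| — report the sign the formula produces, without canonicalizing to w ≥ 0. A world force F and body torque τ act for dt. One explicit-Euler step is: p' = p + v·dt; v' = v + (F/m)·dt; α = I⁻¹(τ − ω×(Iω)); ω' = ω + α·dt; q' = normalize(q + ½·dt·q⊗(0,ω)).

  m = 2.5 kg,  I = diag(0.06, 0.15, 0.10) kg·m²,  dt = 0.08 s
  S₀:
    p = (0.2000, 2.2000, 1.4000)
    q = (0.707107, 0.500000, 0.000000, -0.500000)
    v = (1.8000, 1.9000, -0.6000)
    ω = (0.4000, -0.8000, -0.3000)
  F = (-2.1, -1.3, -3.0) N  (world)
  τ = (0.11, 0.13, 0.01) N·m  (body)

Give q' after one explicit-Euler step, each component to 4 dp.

q' = (0.6926, 0.4950, -0.0246, -0.5241)

q⊗(0,ω) = (-0.3500000, -0.1171572, -0.6156856, -0.6121321)
updated quaternion q' = (0.6926, 0.4950, -0.0246, -0.5241)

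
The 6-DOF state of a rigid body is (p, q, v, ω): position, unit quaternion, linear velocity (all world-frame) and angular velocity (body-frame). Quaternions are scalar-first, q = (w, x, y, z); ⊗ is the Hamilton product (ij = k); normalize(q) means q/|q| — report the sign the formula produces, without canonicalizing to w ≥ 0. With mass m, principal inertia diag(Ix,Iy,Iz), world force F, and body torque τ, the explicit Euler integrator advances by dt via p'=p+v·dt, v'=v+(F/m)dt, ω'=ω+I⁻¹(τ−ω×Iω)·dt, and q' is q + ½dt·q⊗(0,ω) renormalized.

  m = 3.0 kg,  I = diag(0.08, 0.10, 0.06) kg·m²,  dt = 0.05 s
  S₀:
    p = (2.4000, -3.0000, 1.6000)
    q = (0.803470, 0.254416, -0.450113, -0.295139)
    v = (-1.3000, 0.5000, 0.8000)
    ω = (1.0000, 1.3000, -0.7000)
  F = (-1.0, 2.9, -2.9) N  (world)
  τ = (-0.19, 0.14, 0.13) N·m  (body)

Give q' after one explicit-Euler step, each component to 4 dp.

2q̇ = q⊗(0,ω) = (0.1241336, 1.5022298, 0.9274632, 0.2184248)
q' = normalize(q + ½dt·q⊗(0,ω)) = (0.8058, 0.2917, -0.4265, -0.2894)

q' = (0.8058, 0.2917, -0.4265, -0.2894)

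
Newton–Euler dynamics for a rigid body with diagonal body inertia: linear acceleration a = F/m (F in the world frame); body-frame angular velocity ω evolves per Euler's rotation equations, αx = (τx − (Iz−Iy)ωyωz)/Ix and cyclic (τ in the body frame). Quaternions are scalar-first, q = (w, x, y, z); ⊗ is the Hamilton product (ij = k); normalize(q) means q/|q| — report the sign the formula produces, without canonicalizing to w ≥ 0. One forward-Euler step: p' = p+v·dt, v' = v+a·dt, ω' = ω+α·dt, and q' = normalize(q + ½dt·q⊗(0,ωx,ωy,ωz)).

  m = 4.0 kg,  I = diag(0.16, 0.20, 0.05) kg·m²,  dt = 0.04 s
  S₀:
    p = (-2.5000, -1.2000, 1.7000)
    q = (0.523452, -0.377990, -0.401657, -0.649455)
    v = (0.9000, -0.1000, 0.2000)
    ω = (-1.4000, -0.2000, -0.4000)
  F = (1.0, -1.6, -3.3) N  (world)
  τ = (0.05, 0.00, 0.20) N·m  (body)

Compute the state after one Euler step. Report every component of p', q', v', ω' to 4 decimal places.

p' = (-2.4640, -1.2040, 1.7080)
q' = (0.5058, -0.3919, -0.3884, -0.6631)
v' = (0.9100, -0.1160, 0.1670)
ω' = (-1.3845, -0.2123, -0.2490)

(τ − ω×Iω)/I = (0.3875, -0.3080, 3.7760)
ω' = ω + α·dt = (-1.3845, -0.2123, -0.2490)
2q̇ = q⊗(0,ω) = (-0.8692994, -0.7020610, 0.6533506, -0.6961026)
q' = normalize(q + ½dt·q⊗(0,ω)) = (0.5058, -0.3919, -0.3884, -0.6631)
p + v·dt = (-2.4640, -1.2040, 1.7080)
new velocity v' = (0.9100, -0.1160, 0.1670)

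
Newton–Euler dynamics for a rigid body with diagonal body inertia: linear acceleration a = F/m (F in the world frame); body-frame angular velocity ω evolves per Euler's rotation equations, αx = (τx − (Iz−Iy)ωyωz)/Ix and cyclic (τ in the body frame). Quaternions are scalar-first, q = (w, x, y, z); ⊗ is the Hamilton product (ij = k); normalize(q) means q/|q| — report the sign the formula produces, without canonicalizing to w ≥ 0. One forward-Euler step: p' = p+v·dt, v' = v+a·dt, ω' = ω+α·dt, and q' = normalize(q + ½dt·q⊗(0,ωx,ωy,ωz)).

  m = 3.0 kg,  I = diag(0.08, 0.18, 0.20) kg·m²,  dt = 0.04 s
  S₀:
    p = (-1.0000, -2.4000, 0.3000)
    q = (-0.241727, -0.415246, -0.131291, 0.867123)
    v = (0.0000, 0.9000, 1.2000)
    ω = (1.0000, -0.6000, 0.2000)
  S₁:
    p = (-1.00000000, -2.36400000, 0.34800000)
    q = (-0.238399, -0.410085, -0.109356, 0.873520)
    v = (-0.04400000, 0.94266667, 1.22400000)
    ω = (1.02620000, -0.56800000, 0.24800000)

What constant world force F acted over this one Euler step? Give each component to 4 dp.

Δv = v₁−v₀ = (-0.04400000, 0.04266667, 0.02400000)
F = m·Δv/dt = (-3.3000, 3.2000, 1.8000)

F = (-3.3000, 3.2000, 1.8000)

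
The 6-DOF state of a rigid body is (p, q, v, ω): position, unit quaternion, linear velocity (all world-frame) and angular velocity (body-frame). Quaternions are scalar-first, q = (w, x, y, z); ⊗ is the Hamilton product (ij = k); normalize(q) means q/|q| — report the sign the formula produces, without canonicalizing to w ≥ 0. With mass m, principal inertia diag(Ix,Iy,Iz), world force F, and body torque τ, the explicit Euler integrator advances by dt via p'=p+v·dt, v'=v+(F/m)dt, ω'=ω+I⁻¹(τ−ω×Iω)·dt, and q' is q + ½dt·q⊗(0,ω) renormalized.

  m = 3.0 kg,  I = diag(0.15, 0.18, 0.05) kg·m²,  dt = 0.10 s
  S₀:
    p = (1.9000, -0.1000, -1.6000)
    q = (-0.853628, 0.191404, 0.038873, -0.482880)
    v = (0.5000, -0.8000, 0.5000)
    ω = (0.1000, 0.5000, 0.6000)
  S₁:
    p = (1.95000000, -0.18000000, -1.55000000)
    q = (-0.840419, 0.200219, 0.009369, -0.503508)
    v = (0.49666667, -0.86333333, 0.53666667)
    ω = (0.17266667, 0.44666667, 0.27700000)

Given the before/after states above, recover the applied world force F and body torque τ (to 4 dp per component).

F = (-0.1000, -1.9000, 1.1000)
τ = (0.0700, -0.0900, -0.1600)

v₁ − v₀ = (-0.00333333, -0.06333333, 0.03666667)
F = m·Δv/dt = (-0.1000, -1.9000, 1.1000)
Δω = ω₁−ω₀ = (0.07266667, -0.05333333, -0.32300000)
applied torque τ = (0.0700, -0.0900, -0.1600)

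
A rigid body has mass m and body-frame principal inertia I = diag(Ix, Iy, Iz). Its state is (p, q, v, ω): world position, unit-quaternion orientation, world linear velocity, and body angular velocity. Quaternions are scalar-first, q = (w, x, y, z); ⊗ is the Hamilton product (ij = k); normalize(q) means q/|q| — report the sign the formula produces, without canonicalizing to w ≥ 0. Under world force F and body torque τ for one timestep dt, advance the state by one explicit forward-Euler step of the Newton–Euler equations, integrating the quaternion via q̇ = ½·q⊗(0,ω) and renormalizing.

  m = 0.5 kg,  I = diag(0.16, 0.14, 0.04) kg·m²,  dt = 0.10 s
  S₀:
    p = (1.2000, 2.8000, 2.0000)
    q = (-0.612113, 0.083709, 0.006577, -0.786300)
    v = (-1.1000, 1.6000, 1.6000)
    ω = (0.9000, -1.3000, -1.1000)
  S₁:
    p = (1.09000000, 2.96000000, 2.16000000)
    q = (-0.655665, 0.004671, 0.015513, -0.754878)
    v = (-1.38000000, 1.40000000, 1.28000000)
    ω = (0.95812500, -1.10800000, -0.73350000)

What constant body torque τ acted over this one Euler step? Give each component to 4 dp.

ω₁ − ω₀ = (0.05812500, 0.19200000, 0.36650000)
τ = I·(Δω/dt) + ω₀×(Iω₀) = (-0.0500, 0.1500, 0.1700)

τ = (-0.0500, 0.1500, 0.1700)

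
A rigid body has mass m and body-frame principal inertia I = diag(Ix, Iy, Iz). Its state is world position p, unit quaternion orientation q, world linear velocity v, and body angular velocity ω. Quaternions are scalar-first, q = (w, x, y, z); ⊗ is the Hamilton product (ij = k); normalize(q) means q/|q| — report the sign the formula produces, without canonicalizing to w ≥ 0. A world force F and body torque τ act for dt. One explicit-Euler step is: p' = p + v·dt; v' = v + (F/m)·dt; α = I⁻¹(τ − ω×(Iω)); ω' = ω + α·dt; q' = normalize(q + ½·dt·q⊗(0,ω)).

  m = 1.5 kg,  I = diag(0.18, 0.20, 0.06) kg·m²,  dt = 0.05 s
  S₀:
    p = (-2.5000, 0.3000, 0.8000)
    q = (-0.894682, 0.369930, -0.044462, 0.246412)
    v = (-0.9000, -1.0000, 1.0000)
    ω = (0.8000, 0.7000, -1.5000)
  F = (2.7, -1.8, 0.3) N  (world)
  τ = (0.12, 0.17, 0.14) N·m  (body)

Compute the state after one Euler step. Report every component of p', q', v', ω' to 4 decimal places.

p' = (-2.5450, 0.2500, 0.8500)
q' = (-0.8911, 0.3490, -0.0413, 0.2870)
v' = (-0.8100, -1.0600, 1.0100)
ω' = (0.7925, 0.7785, -1.3927)

ω×(Iω) gyroscopic = (0.1470, -0.1440, 0.0112)
angular accel α = (-0.1500, 1.5700, 2.1467)
ω' = ω + α·dt = (0.7925, 0.7785, -1.3927)
2q̇ = q⊗(0,ω) = (0.1047974, -0.8215410, 0.1257472, 1.6365436)
q + ½dt·q⊗(0,ω), renormalized = (-0.8911, 0.3490, -0.0413, 0.2870)
linear accel F/m = (1.8000, -1.2000, 0.2000)
new position p' = (-2.5450, 0.2500, 0.8500)
new velocity v' = (-0.8100, -1.0600, 1.0100)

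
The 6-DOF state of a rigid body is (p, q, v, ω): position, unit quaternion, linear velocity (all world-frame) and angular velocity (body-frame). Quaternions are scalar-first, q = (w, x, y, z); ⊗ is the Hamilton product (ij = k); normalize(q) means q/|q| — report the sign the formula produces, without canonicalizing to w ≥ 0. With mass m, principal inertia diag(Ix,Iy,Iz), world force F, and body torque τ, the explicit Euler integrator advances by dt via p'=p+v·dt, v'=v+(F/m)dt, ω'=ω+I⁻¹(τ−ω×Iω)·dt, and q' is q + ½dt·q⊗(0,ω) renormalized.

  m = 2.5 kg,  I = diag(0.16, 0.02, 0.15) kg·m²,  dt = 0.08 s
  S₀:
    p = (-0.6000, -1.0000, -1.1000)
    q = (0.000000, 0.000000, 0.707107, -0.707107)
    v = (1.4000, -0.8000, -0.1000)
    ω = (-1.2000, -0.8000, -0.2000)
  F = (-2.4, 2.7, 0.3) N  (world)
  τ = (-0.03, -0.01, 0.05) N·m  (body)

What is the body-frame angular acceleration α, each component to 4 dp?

gyro term ω×Iω = (0.0208, 0.0024, -0.1344)
angular accel α = (-0.3175, -0.6200, 1.2293)

α = (-0.3175, -0.6200, 1.2293)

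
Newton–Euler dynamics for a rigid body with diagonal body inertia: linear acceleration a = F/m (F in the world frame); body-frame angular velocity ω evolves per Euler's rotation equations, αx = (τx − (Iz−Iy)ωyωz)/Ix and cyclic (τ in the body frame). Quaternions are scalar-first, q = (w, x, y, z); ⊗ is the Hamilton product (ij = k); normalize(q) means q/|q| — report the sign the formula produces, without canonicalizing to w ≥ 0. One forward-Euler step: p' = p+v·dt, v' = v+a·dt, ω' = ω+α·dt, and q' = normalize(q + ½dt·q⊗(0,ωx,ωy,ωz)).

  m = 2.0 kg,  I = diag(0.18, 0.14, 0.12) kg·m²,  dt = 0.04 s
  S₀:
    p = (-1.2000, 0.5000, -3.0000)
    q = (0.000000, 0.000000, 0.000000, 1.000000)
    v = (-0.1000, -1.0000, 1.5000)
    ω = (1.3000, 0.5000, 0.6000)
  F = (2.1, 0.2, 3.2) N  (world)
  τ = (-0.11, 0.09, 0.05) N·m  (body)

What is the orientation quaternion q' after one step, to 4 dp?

q' = (-0.0120, -0.0100, 0.0260, 0.9995)

2q̇ = q⊗(0,ω) = (-0.6000000, -0.5000000, 1.3000000, 0.0000000)
q' = normalize(q + ½dt·q⊗(0,ω)) = (-0.0120, -0.0100, 0.0260, 0.9995)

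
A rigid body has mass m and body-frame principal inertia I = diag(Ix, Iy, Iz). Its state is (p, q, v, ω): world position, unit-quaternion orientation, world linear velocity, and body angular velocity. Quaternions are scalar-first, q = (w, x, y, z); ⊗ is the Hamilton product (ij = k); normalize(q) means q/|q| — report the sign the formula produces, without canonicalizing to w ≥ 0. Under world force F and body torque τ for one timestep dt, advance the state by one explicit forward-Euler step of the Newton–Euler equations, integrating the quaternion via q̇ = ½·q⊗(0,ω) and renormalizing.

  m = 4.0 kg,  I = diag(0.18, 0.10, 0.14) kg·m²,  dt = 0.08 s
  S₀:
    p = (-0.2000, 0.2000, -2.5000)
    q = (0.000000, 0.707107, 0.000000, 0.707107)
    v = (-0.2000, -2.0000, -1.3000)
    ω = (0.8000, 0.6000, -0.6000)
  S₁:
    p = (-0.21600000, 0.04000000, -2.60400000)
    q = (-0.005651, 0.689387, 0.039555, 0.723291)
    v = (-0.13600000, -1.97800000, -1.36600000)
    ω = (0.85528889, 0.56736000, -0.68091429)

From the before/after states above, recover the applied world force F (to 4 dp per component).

F = (3.2000, 1.1000, -3.3000)

velocity change Δv = (0.06400000, 0.02200000, -0.06600000)
F = m·Δv/dt = (3.2000, 1.1000, -3.3000)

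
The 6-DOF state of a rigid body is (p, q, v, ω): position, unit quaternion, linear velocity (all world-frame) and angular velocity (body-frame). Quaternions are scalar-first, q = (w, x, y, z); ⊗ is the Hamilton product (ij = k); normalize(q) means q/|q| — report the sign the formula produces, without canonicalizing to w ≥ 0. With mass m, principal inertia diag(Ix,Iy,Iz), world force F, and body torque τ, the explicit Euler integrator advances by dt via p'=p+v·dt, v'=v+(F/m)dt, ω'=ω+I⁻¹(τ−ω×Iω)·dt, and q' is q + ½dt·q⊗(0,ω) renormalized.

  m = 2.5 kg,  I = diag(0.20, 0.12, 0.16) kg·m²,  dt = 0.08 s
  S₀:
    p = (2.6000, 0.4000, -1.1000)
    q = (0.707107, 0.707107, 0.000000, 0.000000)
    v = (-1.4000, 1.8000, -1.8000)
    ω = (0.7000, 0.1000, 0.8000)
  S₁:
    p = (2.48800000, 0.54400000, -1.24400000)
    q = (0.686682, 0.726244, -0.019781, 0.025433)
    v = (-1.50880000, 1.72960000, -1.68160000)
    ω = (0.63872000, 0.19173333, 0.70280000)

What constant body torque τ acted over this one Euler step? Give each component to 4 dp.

Δω = ω₁−ω₀ = (-0.06128000, 0.09173333, -0.09720000)
precession coupling = (0.0032, 0.0224, -0.0056)
I·α + gyro = (-0.1500, 0.1600, -0.2000)

τ = (-0.1500, 0.1600, -0.2000)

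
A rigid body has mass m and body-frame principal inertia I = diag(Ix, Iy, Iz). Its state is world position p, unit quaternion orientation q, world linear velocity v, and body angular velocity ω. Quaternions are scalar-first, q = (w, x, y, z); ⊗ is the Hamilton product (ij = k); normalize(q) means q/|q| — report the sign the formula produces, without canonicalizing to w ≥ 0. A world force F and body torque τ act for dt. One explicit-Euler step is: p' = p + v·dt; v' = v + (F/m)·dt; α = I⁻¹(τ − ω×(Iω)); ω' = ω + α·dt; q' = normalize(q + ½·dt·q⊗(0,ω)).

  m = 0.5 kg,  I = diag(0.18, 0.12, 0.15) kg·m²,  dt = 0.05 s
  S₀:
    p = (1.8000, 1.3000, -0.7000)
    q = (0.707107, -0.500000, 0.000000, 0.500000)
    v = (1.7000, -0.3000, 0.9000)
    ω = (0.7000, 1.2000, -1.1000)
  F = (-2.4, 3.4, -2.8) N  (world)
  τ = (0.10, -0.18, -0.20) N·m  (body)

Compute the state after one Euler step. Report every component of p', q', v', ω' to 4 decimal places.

angular accel α = (0.7756, -1.3075, -0.9973)
ω' = ω + α·dt = (0.7388, 1.1346, -1.1499)
2q̇ = q⊗(0,ω) = (0.9000000, -0.1050251, 0.6485284, -1.3778177)
q + ½dt·q⊗(0,ω), renormalized = (0.7289, -0.5021, 0.0162, 0.4651)
a = F/m = (-4.8000, 6.8000, -5.6000)
p + v·dt = (1.8850, 1.2850, -0.6550)
new velocity v' = (1.4600, 0.0400, 0.6200)

p' = (1.8850, 1.2850, -0.6550)
q' = (0.7289, -0.5021, 0.0162, 0.4651)
v' = (1.4600, 0.0400, 0.6200)
ω' = (0.7388, 1.1346, -1.1499)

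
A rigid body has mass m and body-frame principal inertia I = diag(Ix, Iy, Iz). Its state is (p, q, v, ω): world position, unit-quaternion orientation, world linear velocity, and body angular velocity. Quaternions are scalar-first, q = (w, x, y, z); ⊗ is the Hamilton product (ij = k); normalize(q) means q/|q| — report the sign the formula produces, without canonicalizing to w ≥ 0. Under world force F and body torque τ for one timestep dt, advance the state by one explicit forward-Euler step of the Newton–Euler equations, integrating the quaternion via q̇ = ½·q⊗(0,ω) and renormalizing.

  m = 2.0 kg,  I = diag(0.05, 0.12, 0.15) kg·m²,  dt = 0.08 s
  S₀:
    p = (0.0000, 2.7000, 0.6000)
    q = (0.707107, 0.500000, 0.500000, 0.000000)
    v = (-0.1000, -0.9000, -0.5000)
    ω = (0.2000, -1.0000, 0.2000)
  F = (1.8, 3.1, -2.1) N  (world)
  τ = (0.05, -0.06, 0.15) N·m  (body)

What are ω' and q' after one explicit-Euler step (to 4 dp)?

gyro term ω×Iω = (-0.0060, -0.0040, -0.0140)
angular accel α = (1.1200, -0.4667, 1.0933)
ω' = ω + α·dt = (0.2896, -1.0373, 0.2875)
q⊗(0,ω) = (0.4000000, 0.2414214, -0.8071070, -0.4585786)
q' = normalize(q + ½dt·q⊗(0,ω)) = (0.7225, 0.5092, 0.4673, -0.0183)

ω' = (0.2896, -1.0373, 0.2875)
q' = (0.7225, 0.5092, 0.4673, -0.0183)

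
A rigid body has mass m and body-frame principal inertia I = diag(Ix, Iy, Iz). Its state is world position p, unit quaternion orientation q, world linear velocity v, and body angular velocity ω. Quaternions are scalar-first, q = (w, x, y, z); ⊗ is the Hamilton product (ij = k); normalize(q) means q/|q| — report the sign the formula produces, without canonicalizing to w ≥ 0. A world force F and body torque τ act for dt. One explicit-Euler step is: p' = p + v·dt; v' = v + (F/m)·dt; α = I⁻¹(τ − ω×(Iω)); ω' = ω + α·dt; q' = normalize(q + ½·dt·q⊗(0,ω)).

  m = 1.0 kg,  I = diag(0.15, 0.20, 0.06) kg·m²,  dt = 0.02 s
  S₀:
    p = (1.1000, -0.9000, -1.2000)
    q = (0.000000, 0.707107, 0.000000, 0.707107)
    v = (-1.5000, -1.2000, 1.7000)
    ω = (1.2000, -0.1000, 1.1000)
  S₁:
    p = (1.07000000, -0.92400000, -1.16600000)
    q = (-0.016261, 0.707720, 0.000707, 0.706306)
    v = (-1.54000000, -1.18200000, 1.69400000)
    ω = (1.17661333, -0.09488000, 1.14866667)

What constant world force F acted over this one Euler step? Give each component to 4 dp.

F = (-2.0000, 0.9000, -0.3000)

velocity change Δv = (-0.04000000, 0.01800000, -0.00600000)
m·(v₁−v₀)/dt = (-2.0000, 0.9000, -0.3000)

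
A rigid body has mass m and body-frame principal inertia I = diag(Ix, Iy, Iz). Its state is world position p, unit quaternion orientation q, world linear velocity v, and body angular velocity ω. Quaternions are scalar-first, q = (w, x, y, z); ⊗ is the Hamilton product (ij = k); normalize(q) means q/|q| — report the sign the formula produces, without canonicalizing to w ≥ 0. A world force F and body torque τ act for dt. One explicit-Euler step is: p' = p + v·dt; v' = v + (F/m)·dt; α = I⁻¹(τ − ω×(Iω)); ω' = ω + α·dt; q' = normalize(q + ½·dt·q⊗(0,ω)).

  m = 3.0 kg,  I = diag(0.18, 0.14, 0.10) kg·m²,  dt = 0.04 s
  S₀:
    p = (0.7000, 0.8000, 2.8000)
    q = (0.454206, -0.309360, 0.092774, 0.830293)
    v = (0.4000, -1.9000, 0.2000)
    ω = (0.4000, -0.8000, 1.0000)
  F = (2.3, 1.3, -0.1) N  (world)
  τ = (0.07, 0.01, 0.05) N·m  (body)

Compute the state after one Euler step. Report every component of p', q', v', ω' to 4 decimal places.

p' = p + v·dt = (0.7160, 0.7240, 2.8080)
v + (F/m)dt = (0.4307, -1.8827, 0.1987)
precession coupling ω×(Iω) = (0.0320, 0.0320, 0.0128)
(τ − ω×Iω)/I = (0.2111, -0.1571, 0.3720)
new body rate ω' = (0.4084, -0.8063, 1.0149)
2q̇ = q⊗(0,ω) = (-0.6323298, 0.9386908, 0.2781124, 0.6645844)
q + ½dt·q⊗(0,ω), renormalized = (0.4414, -0.2905, 0.0983, 0.8433)

p' = (0.7160, 0.7240, 2.8080)
q' = (0.4414, -0.2905, 0.0983, 0.8433)
v' = (0.4307, -1.8827, 0.1987)
ω' = (0.4084, -0.8063, 1.0149)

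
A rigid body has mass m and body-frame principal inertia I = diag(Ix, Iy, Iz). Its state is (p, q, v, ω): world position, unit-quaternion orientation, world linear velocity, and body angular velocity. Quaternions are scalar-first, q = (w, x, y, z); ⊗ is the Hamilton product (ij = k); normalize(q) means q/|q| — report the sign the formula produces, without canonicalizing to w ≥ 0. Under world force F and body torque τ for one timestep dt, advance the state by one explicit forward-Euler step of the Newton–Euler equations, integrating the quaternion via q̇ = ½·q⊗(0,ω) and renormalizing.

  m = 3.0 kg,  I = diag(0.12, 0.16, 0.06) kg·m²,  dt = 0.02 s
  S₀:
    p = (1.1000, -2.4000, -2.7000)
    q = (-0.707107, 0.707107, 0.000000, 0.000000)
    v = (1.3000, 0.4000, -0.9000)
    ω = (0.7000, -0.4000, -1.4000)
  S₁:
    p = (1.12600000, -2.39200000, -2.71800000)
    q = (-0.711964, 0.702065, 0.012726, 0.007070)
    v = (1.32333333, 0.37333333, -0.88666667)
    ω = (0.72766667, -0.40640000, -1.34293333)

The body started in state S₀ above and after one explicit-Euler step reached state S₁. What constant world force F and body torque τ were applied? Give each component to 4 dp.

Δv = v₁−v₀ = (0.02333333, -0.02666667, 0.01333333)
F = m·Δv/dt = (3.5000, -4.0000, 2.0000)
rate change Δω = (0.02766667, -0.00640000, 0.05706667)
gyro term ω₀×Iω₀ = (-0.0560, -0.0588, -0.0112)
I·α + gyro = (0.1100, -0.1100, 0.1600)

F = (3.5000, -4.0000, 2.0000)
τ = (0.1100, -0.1100, 0.1600)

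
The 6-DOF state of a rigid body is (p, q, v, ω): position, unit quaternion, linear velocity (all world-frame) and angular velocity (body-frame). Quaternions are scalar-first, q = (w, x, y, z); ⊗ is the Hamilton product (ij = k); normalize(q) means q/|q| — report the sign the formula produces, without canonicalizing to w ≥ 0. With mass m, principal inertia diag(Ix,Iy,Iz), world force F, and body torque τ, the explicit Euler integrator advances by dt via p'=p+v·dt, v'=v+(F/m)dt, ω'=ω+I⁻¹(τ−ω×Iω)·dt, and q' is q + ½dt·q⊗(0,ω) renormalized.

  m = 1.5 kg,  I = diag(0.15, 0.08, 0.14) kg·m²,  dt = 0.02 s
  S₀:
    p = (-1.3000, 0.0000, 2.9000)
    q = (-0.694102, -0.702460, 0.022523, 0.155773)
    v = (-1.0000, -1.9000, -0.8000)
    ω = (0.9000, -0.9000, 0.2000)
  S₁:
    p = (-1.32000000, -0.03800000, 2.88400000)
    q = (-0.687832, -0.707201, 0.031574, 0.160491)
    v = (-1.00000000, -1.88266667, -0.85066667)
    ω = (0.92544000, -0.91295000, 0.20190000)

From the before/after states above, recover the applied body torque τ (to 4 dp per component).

τ = (0.1800, -0.0500, 0.0700)

ω₁ − ω₀ = (0.02544000, -0.01295000, 0.00190000)
gyro term ω₀×Iω₀ = (-0.0108, 0.0018, 0.0567)
τ = I·(Δω/dt) + ω₀×(Iω₀) = (0.1800, -0.0500, 0.0700)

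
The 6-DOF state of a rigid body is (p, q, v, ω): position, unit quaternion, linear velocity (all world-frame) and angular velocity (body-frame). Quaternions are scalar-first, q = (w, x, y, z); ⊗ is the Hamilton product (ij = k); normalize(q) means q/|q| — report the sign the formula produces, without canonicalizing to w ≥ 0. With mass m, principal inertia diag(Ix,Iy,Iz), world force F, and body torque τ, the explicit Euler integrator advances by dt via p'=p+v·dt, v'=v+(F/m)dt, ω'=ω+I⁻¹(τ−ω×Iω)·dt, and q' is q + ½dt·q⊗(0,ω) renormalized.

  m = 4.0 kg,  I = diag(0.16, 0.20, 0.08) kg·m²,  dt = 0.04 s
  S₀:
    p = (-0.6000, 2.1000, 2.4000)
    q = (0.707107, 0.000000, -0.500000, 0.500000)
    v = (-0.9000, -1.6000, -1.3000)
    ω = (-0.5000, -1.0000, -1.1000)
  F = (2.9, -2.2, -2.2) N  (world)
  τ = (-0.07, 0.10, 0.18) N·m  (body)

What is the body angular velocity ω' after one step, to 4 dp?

ω×(Iω) gyroscopic = (-0.1320, 0.0440, 0.0200)
angular accel α = (0.3875, 0.2800, 2.0000)
ω' = ω + α·dt = (-0.4845, -0.9888, -1.0200)

ω' = (-0.4845, -0.9888, -1.0200)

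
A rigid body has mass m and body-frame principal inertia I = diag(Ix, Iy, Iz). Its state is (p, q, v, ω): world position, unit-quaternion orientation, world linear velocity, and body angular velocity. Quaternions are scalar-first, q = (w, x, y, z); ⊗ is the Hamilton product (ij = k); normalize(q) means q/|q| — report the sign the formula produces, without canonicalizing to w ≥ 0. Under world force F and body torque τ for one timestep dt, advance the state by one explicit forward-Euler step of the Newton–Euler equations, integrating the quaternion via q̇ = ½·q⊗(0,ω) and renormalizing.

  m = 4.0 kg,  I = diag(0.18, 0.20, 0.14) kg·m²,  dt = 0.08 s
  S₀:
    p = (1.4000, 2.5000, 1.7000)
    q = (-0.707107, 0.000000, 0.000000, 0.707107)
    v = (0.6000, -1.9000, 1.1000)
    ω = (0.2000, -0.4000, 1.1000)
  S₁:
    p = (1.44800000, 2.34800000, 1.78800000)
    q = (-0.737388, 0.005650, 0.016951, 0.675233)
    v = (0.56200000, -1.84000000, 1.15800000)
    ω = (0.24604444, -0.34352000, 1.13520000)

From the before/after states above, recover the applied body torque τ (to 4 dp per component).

ω₁ − ω₀ = (0.04604444, 0.05648000, 0.03520000)
gyro term ω₀×Iω₀ = (0.0264, 0.0088, -0.0016)
I·α + gyro = (0.1300, 0.1500, 0.0600)

τ = (0.1300, 0.1500, 0.0600)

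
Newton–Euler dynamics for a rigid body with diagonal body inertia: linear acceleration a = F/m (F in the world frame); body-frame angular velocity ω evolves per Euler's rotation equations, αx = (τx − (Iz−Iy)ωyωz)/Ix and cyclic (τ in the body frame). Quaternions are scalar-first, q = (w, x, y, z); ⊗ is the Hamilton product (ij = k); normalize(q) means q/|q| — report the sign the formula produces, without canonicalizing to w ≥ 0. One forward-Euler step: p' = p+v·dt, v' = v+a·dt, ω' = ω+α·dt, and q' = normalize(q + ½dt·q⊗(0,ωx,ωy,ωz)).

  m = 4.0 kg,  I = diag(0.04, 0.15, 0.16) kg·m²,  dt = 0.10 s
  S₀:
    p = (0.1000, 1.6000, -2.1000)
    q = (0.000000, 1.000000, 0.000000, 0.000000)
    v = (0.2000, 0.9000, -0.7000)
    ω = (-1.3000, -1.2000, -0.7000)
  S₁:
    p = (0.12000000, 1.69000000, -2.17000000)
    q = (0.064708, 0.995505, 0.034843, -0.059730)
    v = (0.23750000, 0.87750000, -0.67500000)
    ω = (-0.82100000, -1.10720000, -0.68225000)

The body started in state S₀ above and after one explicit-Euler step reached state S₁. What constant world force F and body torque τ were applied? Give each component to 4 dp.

F = (1.5000, -0.9000, 1.0000)
τ = (0.2000, 0.0300, 0.2000)

Δv = v₁−v₀ = (0.03750000, -0.02250000, 0.02500000)
F = m·Δv/dt = (1.5000, -0.9000, 1.0000)
rate change Δω = (0.47900000, 0.09280000, 0.01775000)
I·α + gyro = (0.2000, 0.0300, 0.2000)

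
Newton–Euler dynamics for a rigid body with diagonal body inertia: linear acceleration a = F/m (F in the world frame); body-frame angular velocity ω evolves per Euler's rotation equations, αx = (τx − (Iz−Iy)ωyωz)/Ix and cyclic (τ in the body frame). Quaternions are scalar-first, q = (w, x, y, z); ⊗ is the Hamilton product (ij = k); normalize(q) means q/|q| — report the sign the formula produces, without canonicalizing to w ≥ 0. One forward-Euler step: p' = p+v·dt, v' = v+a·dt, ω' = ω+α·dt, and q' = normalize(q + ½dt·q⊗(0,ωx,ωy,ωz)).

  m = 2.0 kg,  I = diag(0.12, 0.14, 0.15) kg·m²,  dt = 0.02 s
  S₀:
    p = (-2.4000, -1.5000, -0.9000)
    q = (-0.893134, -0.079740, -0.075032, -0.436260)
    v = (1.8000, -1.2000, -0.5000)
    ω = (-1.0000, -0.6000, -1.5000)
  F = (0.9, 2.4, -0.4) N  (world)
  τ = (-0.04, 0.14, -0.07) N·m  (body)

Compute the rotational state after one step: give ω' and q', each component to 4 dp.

angular accel α = (-0.4083, 1.3214, -0.5467)
new body rate ω' = (-1.0082, -0.5736, -1.5109)
2q̇ = q⊗(0,ω) = (-0.7791492, 0.7439260, 0.8525304, 1.3125130)
q' = normalize(q + ½dt·q⊗(0,ω)) = (-0.9008, -0.0723, -0.0665, -0.4231)

ω' = (-1.0082, -0.5736, -1.5109)
q' = (-0.9008, -0.0723, -0.0665, -0.4231)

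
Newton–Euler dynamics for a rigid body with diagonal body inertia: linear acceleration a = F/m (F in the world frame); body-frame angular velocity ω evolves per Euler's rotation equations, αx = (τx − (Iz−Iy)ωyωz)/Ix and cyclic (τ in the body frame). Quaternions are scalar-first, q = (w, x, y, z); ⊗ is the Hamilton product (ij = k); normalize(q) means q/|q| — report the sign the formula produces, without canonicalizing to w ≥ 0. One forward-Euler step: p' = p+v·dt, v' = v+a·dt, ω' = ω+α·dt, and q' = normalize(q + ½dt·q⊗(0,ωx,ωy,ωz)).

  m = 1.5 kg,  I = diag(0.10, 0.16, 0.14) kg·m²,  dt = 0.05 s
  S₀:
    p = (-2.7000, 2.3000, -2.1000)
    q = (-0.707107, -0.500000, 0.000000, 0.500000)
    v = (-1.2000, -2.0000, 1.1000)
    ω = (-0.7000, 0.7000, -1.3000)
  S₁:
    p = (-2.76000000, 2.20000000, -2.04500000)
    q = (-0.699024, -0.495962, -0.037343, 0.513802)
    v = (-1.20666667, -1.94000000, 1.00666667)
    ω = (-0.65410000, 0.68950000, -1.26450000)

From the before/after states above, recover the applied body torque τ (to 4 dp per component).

Δω = ω₁−ω₀ = (0.04590000, -0.01050000, 0.03550000)
I·α + gyro = (0.1100, -0.0700, 0.0700)

τ = (0.1100, -0.0700, 0.0700)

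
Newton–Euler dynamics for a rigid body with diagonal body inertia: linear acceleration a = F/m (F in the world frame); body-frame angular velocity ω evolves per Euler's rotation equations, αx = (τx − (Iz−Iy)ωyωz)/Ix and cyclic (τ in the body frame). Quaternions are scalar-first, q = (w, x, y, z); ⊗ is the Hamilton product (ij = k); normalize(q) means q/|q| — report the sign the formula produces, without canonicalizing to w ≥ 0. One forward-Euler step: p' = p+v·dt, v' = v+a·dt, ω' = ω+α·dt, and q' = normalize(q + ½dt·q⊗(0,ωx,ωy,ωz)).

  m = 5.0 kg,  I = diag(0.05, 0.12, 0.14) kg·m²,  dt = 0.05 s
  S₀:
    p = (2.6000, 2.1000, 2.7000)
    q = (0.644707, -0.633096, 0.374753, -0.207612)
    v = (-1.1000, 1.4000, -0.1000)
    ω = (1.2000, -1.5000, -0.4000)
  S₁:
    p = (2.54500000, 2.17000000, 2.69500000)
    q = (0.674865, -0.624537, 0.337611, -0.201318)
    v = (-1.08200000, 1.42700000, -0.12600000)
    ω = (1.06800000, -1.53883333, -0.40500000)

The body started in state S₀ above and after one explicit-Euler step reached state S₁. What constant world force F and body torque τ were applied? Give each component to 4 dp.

F = (1.8000, 2.7000, -2.6000)
τ = (-0.1200, -0.0500, -0.1400)

velocity change Δv = (0.01800000, 0.02700000, -0.02600000)
applied force F = (1.8000, 2.7000, -2.6000)
ω₁ − ω₀ = (-0.13200000, -0.03883333, -0.00500000)
gyro term ω₀×Iω₀ = (0.0120, 0.0432, -0.1260)
τ = I·(Δω/dt) + ω₀×(Iω₀) = (-0.1200, -0.0500, -0.1400)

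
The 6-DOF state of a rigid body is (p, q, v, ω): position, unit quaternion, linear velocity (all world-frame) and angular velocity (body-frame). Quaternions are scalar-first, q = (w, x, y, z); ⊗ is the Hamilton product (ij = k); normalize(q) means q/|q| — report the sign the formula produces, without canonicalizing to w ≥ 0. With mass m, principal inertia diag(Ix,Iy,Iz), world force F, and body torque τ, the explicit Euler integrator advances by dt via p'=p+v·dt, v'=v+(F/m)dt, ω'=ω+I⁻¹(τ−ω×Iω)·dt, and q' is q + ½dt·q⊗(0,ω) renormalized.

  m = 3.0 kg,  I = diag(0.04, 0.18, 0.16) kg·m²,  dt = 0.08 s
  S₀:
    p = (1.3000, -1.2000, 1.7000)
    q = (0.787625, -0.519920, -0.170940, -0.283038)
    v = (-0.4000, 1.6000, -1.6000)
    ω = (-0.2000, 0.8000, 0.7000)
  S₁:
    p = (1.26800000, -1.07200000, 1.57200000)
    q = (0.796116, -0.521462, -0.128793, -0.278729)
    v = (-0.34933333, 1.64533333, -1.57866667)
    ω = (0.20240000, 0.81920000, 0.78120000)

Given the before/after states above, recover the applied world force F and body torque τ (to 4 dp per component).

F = (1.9000, 1.7000, 0.8000)
τ = (0.1900, 0.0600, 0.1400)

rate change Δω = (0.40240000, 0.01920000, 0.08120000)
gyro term ω₀×Iω₀ = (-0.0112, 0.0168, -0.0224)
applied torque τ = (0.1900, 0.0600, 0.1400)
Δv = v₁−v₀ = (0.05066667, 0.04533333, 0.02133333)
F = m·Δv/dt = (1.9000, 1.7000, 0.8000)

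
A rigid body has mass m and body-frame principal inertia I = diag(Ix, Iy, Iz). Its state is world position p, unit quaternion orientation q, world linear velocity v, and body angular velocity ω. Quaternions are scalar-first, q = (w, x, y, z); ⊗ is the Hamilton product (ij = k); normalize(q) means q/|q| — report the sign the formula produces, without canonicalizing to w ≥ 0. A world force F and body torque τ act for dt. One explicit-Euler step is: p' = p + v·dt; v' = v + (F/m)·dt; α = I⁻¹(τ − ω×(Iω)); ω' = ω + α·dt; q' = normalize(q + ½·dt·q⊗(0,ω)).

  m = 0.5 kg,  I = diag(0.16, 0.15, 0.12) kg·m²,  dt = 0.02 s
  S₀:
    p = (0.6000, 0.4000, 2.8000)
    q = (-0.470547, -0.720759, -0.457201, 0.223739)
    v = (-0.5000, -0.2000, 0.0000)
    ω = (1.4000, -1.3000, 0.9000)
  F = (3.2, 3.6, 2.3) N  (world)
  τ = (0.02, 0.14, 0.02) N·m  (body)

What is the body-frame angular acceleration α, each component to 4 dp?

α = (-0.0944, 0.5973, 0.0150)

precession coupling ω×(Iω) = (0.0351, 0.0504, 0.0182)
(τ − ω×Iω)/I = (-0.0944, 0.5973, 0.0150)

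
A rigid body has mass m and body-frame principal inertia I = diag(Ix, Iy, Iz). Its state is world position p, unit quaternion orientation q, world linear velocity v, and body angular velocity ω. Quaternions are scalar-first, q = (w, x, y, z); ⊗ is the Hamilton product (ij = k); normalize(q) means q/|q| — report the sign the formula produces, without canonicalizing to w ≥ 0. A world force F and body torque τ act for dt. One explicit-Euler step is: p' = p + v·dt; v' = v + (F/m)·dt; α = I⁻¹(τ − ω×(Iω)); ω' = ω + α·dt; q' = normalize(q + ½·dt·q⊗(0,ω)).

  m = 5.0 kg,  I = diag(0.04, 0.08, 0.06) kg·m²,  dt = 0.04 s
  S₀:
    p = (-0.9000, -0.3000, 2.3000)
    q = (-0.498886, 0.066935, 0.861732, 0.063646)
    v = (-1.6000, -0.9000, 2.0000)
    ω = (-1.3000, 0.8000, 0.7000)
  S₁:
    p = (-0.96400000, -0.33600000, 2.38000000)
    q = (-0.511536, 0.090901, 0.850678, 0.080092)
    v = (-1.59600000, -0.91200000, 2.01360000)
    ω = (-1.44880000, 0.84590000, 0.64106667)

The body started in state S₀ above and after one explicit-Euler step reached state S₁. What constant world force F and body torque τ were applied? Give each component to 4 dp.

F = (0.5000, -1.5000, 1.7000)
τ = (-0.1600, 0.1100, -0.1300)

rate change Δω = (-0.14880000, 0.04590000, -0.05893333)
gyro term ω₀×Iω₀ = (-0.0112, 0.0182, -0.0416)
applied torque τ = (-0.1600, 0.1100, -0.1300)
velocity change Δv = (0.00400000, -0.01200000, 0.01360000)
applied force F = (0.5000, -1.5000, 1.7000)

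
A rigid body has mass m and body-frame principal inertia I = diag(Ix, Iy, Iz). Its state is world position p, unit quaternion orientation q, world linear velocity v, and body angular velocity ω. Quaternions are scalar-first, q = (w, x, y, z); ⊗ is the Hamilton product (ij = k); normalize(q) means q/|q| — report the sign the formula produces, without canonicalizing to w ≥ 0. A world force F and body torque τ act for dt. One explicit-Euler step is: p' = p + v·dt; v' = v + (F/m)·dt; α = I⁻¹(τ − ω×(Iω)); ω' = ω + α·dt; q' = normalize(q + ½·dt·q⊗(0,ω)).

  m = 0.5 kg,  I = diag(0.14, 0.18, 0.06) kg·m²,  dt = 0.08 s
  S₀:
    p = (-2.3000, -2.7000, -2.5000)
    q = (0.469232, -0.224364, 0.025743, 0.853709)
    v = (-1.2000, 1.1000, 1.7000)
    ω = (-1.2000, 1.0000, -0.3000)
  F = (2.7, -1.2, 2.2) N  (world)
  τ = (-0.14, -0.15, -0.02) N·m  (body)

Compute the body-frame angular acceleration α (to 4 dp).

α = (-1.2571, -0.9933, 0.4667)

ω×(Iω) gyroscopic = (0.0360, 0.0288, -0.0480)
angular accel α = (-1.2571, -0.9933, 0.4667)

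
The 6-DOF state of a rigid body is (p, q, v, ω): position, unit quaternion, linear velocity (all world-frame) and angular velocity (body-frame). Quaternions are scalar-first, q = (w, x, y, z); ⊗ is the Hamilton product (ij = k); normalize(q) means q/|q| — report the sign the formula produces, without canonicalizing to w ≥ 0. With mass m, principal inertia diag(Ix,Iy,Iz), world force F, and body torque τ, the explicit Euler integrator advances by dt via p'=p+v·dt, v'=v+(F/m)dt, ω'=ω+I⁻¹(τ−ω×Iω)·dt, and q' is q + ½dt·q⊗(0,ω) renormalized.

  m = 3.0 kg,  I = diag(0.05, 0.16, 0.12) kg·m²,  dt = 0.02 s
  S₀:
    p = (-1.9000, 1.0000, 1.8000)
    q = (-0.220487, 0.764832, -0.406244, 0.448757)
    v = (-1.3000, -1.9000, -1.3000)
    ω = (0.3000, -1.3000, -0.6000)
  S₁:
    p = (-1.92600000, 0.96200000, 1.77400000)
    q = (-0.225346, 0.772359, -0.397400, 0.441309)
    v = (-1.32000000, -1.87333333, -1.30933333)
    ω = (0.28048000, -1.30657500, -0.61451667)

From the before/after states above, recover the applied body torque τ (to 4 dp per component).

τ = (-0.0800, -0.0400, -0.1300)

rate change Δω = (-0.01952000, -0.00657500, -0.01451667)
applied torque τ = (-0.0800, -0.0400, -0.1300)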